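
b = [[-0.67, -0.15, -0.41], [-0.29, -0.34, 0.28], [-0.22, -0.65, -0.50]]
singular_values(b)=[1.08, 0.49, 0.48]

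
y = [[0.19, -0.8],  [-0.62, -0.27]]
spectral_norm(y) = 0.84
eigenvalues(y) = [0.7, -0.78]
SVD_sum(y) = [[-0.04, -0.79], [-0.02, -0.30]] + [[0.23, -0.01],[-0.60, 0.03]]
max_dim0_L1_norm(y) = 1.07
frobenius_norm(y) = 1.06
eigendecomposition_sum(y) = [[0.46, -0.38],[-0.29, 0.24]] + [[-0.27, -0.42], [-0.33, -0.51]]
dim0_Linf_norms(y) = [0.62, 0.8]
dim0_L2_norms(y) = [0.65, 0.84]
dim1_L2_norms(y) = [0.82, 0.68]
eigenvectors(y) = [[0.84, 0.64], [-0.54, 0.77]]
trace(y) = -0.08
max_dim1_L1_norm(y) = 0.99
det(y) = -0.55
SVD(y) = [[0.93, 0.36], [0.36, -0.93]] @ diag([0.8448129042997728, 0.6478357482638504]) @ [[-0.05, -1.0], [1.00, -0.05]]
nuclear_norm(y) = 1.49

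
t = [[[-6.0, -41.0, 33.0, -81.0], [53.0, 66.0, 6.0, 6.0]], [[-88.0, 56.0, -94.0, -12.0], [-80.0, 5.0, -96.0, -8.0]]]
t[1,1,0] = -80.0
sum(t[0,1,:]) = 131.0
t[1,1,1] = 5.0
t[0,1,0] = 53.0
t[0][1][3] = 6.0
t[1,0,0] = -88.0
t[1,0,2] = -94.0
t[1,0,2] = -94.0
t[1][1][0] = -80.0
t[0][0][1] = -41.0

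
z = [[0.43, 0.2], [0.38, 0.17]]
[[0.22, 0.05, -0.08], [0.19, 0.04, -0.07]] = z@[[0.27, 0.06, -0.1], [0.52, 0.11, -0.19]]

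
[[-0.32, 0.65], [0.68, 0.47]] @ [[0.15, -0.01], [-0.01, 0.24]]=[[-0.05, 0.16], [0.10, 0.11]]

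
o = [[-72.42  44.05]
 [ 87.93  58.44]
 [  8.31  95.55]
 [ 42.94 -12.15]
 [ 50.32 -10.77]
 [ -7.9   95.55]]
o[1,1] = 58.44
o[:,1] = [44.05, 58.44, 95.55, -12.15, -10.77, 95.55]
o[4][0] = 50.32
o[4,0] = 50.32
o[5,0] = -7.9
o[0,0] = -72.42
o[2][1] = 95.55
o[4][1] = -10.77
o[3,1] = -12.15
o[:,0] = [-72.42, 87.93, 8.31, 42.94, 50.32, -7.9]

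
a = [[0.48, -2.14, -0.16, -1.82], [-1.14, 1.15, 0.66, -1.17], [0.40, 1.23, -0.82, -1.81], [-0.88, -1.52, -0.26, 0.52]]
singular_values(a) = [3.14, 2.89, 1.64, 0.82]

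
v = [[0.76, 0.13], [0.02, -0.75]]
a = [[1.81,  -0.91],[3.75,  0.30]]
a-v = [[1.05, -1.04], [3.73, 1.05]]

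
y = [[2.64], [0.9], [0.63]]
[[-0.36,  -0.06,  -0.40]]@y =[[-1.26]]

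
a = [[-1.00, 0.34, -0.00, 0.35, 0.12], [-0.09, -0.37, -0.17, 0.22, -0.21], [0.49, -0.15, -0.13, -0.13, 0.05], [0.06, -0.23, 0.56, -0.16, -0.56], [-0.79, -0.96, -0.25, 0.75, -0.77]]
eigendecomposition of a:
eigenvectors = [[0.27-0.28j, (0.27+0.28j), (0.74+0j), -0.32+0.05j, (-0.32-0.05j)], [0.14-0.01j, (0.14+0.01j), -0.15+0.00j, -0.15+0.26j, (-0.15-0.26j)], [-0.21+0.06j, (-0.21-0.06j), (-0.48+0j), (-0.33-0.21j), (-0.33+0.21j)], [(0.37+0.4j), 0.37-0.40j, (0.42+0j), (-0.74+0j), (-0.74-0j)], [(0.7+0j), (0.7-0j), 0.17+0.00j, (-0.09-0.31j), -0.09+0.31j]]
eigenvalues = [(-0.79+0.73j), (-0.79-0.73j), (-0.84+0j), 0j, -0j]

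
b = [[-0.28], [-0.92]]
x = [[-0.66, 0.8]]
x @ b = [[-0.55]]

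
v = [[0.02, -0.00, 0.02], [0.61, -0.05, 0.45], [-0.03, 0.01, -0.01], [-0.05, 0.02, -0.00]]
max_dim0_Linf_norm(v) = 0.61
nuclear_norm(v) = 0.80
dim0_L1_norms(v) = [0.71, 0.08, 0.48]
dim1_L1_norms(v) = [0.04, 1.11, 0.05, 0.07]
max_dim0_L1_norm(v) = 0.71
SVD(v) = [[-0.04, 0.13, 0.31], [-1.0, 0.06, -0.03], [0.04, 0.34, -0.91], [0.05, 0.93, 0.29]] @ diag([0.7619342250573875, 0.03677437127505625, 0.00197035619182059]) @ [[-0.80, 0.07, -0.59],[-0.48, 0.52, 0.71],[-0.35, -0.85, 0.38]]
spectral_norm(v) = 0.76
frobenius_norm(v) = 0.76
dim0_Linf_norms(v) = [0.61, 0.05, 0.45]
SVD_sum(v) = [[0.02,  -0.00,  0.02],[0.61,  -0.05,  0.45],[-0.02,  0.0,  -0.02],[-0.03,  0.0,  -0.02]] + [[-0.0, 0.00, 0.00], [-0.0, 0.00, 0.00], [-0.01, 0.01, 0.01], [-0.02, 0.02, 0.02]] + [[-0.0,-0.0,0.0], [0.00,0.0,-0.00], [0.00,0.00,-0.00], [-0.0,-0.00,0.00]]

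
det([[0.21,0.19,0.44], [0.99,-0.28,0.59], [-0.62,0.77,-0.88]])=0.311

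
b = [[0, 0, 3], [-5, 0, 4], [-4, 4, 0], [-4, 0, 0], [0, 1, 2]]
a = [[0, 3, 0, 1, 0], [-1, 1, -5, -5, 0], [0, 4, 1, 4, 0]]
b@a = [[0, 12, 3, 12, 0], [0, 1, 4, 11, 0], [-4, -8, -20, -24, 0], [0, -12, 0, -4, 0], [-1, 9, -3, 3, 0]]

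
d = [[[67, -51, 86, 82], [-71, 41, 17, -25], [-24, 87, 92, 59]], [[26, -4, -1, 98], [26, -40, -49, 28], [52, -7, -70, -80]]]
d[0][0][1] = -51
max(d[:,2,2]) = 92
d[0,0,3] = 82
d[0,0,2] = 86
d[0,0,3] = 82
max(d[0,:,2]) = 92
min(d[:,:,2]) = -70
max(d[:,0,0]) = 67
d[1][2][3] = -80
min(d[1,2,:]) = -80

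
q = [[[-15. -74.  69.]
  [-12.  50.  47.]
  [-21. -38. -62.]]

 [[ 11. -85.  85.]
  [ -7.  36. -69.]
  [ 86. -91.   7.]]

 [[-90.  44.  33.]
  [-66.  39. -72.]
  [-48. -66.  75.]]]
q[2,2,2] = 75.0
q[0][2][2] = -62.0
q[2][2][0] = -48.0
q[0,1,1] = 50.0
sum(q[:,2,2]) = 20.0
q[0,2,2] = -62.0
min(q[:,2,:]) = -91.0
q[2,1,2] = -72.0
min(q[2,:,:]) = -90.0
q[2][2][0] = -48.0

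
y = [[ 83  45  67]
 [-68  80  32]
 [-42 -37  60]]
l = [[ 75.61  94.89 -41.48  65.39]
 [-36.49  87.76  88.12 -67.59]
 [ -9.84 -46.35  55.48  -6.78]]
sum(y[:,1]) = 88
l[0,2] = -41.48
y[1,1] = 80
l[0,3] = 65.39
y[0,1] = 45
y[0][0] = 83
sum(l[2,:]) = -7.490000000000001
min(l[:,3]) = -67.59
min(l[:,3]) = -67.59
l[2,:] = [-9.84, -46.35, 55.48, -6.78]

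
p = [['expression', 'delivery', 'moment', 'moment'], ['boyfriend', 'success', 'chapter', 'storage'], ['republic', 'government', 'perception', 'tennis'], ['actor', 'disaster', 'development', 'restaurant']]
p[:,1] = ['delivery', 'success', 'government', 'disaster']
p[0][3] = 'moment'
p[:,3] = ['moment', 'storage', 'tennis', 'restaurant']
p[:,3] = ['moment', 'storage', 'tennis', 'restaurant']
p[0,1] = 'delivery'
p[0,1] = 'delivery'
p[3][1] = 'disaster'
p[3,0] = 'actor'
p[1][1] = 'success'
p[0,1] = 'delivery'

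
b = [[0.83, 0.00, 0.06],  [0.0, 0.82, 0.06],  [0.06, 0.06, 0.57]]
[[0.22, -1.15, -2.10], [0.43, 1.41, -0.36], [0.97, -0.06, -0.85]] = b@ [[0.15, -1.38, -2.45], [0.4, 1.73, -0.35], [1.64, -0.14, -1.19]]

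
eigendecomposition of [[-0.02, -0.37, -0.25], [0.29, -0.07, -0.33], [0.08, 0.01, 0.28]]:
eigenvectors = [[-0.73+0.00j, (-0.73-0j), (0.12+0j)], [(-0.12+0.66j), (-0.12-0.66j), (-0.62+0j)], [0.09+0.08j, 0.09-0.08j, (0.77+0j)]]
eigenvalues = [(-0.05+0.36j), (-0.05-0.36j), (0.28+0j)]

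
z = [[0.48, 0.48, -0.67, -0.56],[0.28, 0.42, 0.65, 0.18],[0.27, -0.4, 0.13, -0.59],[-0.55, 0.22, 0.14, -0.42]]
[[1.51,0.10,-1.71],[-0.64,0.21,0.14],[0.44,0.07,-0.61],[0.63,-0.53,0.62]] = z@[[-0.14, 0.7, -1.50], [0.5, -0.13, -0.18], [-0.87, 0.02, 0.80], [-1.34, 0.29, 0.65]]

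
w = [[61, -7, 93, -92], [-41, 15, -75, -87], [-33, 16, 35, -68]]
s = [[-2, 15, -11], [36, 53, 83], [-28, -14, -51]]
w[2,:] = [-33, 16, 35, -68]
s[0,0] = -2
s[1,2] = 83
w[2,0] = -33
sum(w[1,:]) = -188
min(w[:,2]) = -75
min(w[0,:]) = -92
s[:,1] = [15, 53, -14]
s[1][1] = 53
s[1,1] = 53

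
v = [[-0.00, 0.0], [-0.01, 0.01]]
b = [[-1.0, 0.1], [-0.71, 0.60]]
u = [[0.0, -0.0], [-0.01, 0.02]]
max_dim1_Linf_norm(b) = 1.0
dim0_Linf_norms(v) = [0.01, 0.01]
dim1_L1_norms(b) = [1.1, 1.31]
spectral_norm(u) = 0.02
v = b @ u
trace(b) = -0.40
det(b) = -0.53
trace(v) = 0.01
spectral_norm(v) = 0.01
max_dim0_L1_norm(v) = 0.01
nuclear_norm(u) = 0.02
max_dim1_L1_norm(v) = 0.02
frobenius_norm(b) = 1.37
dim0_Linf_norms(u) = [0.01, 0.02]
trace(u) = 0.02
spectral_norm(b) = 1.31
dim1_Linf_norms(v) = [0.0, 0.01]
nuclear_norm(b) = 1.71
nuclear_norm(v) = 0.01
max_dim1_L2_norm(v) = 0.01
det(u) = 0.00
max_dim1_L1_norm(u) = 0.03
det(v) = 0.00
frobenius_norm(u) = 0.02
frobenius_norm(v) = 0.01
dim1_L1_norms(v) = [0.0, 0.02]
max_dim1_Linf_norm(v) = 0.01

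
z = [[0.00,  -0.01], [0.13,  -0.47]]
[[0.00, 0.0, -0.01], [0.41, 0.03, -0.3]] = z @ [[1.85, -0.34, 0.73], [-0.36, -0.15, 0.84]]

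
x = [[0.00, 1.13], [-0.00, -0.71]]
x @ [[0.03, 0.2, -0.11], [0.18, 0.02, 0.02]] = [[0.2, 0.02, 0.02], [-0.13, -0.01, -0.01]]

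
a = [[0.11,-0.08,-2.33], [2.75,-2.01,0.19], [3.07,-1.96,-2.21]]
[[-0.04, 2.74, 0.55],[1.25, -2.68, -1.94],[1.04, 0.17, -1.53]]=a @ [[-0.22, -0.35, -0.73], [-0.92, 0.74, -0.06], [0.04, -1.22, -0.27]]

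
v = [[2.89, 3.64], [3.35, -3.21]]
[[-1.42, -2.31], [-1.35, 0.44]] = v @ [[-0.44, -0.27], [-0.04, -0.42]]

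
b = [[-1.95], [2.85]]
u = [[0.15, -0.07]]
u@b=[[-0.49]]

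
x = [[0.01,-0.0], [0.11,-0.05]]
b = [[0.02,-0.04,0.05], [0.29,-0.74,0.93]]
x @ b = [[0.0, -0.0, 0.0], [-0.01, 0.03, -0.04]]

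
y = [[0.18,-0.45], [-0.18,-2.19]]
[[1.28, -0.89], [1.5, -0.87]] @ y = [[0.39, 1.37], [0.43, 1.23]]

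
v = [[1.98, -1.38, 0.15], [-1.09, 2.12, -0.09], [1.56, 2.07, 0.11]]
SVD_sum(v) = [[0.87, -1.89, 0.07], [-1.00, 2.16, -0.08], [-0.51, 1.11, -0.04]] + [[1.11, 0.51, 0.08], [-0.09, -0.04, -0.01], [2.07, 0.96, 0.15]] + [[0.00, -0.00, -0.00], [0.00, -0.0, -0.0], [-0.0, 0.00, 0.0]]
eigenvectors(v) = [[-0.72,0.18,-0.07], [0.68,0.24,0.01], [0.09,0.95,1.00]]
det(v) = 0.02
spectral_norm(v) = 3.39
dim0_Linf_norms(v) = [1.98, 2.12, 0.15]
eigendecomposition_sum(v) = [[1.64, -1.74, 0.13], [-1.54, 1.64, -0.12], [-0.20, 0.22, -0.02]] + [[0.34,0.36,0.02], [0.45,0.48,0.03], [1.78,1.87,0.12]] + [[0.00, 0.00, -0.0], [-0.00, -0.00, 0.00], [-0.01, -0.02, 0.01]]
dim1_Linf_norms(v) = [1.98, 2.12, 2.07]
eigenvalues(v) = [3.26, 0.94, 0.01]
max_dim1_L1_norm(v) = 3.74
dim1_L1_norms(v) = [3.51, 3.3, 3.74]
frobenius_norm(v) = 4.27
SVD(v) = [[-0.61, -0.47, -0.63], [0.7, 0.04, -0.71], [0.36, -0.88, 0.31]] @ diag([3.3949658368741105, 2.5966708149728635, 0.002764982068928611]) @ [[-0.42, 0.91, -0.03], [-0.91, -0.42, -0.07], [-0.07, 0.00, 1.00]]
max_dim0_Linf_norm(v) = 2.12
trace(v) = 4.21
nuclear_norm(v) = 5.99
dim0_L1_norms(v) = [4.63, 5.57, 0.35]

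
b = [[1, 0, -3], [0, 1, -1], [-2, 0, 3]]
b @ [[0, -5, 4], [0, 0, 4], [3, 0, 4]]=[[-9, -5, -8], [-3, 0, 0], [9, 10, 4]]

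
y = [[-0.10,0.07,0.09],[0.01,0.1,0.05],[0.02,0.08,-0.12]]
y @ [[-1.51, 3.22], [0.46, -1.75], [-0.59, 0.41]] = [[0.13, -0.41], [0.0, -0.12], [0.08, -0.12]]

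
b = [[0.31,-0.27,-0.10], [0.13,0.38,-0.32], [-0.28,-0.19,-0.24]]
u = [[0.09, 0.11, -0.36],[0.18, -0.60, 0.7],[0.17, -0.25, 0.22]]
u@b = [[0.14, 0.09, 0.04], [-0.22, -0.41, 0.01], [-0.04, -0.18, 0.01]]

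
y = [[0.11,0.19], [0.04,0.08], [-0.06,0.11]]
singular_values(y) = [0.25, 0.1]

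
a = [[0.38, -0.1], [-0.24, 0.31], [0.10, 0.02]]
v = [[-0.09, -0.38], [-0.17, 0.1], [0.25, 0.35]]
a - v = [[0.47,  0.28],[-0.07,  0.21],[-0.15,  -0.33]]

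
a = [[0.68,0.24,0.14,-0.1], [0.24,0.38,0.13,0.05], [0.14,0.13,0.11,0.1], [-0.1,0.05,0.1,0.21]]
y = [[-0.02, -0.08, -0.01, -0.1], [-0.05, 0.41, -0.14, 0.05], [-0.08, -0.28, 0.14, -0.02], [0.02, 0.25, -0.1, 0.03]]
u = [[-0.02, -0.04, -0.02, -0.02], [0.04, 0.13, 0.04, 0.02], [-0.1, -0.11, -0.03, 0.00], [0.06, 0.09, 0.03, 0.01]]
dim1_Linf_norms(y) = [0.1, 0.41, 0.28, 0.25]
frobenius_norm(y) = 0.62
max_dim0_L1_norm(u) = 0.37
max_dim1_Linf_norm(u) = 0.13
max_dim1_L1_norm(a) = 1.16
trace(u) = 0.09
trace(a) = 1.38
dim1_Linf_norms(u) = [0.04, 0.13, 0.11, 0.09]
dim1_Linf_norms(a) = [0.68, 0.38, 0.14, 0.21]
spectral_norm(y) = 0.61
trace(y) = 0.56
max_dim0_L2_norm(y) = 0.56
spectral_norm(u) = 0.24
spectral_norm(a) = 0.86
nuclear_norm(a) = 1.38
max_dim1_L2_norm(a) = 0.74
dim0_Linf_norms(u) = [0.1, 0.13, 0.04, 0.02]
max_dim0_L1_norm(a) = 1.16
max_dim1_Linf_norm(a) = 0.68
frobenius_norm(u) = 0.24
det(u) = 0.00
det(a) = 0.00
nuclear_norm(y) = 0.81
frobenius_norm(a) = 0.95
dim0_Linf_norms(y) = [0.08, 0.41, 0.14, 0.1]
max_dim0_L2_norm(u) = 0.2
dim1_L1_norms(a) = [1.16, 0.8, 0.48, 0.46]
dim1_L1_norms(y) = [0.21, 0.65, 0.52, 0.4]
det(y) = 0.00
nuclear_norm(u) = 0.30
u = y @ a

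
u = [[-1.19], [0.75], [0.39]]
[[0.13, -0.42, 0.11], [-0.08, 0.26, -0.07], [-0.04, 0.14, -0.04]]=u@[[-0.11, 0.35, -0.09]]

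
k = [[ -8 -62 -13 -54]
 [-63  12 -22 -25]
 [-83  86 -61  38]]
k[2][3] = 38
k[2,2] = -61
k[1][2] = -22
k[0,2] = -13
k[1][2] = -22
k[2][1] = 86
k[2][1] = 86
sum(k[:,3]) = -41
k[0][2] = -13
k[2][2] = -61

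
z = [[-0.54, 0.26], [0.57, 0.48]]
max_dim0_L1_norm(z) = 1.11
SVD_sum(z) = [[-0.39, -0.14], [0.66, 0.24]] + [[-0.15, 0.4],[-0.09, 0.24]]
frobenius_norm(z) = 0.96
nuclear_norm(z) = 1.32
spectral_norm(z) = 0.82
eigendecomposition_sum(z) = [[-0.6, 0.14],[0.3, -0.07]] + [[0.06,0.12],[0.27,0.55]]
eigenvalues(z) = [-0.67, 0.61]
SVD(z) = [[-0.51, 0.86], [0.86, 0.51]] @ diag([0.8153907924390001, 0.4996377243620614]) @ [[0.94, 0.34], [-0.34, 0.94]]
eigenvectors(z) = [[-0.9, -0.22], [0.44, -0.98]]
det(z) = -0.41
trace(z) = -0.06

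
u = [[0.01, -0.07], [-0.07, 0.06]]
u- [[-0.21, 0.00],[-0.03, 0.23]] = [[0.22, -0.07], [-0.04, -0.17]]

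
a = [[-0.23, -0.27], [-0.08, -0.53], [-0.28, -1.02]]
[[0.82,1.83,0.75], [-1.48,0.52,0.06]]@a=[[-0.55, -1.96], [0.28, 0.06]]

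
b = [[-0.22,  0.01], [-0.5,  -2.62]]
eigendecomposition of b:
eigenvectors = [[0.98, -0.00], [-0.20, 1.0]]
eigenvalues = [-0.22, -2.62]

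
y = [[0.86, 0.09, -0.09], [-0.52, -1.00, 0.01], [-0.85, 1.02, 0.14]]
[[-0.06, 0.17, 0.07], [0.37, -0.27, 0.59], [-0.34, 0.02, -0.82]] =y@[[-0.05, 0.16, 0.15], [-0.35, 0.18, -0.67], [-0.18, -0.2, -0.04]]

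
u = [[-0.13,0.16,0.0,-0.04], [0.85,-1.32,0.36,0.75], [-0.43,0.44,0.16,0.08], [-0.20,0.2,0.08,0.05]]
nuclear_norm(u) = 2.34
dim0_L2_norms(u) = [0.98, 1.41, 0.4, 0.76]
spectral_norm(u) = 1.86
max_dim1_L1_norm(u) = 3.28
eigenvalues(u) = [-1.6, 0.36, -0.0, 0.0]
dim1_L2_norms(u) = [0.21, 1.78, 0.64, 0.3]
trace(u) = -1.24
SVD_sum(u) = [[-0.1, 0.15, -0.03, -0.07], [0.91, -1.34, 0.27, 0.65], [-0.26, 0.38, -0.08, -0.18], [-0.12, 0.17, -0.03, -0.08]] + [[-0.02,0.01,0.03,0.04], [-0.06,0.02,0.09,0.1], [-0.17,0.06,0.24,0.27], [-0.08,0.03,0.12,0.13]] + [[-0.0, -0.00, 0.00, -0.0], [-0.0, -0.0, 0.00, -0.00], [-0.0, -0.00, 0.00, -0.0], [0.0, 0.00, -0.0, 0.0]] + [[-0.0, -0.00, -0.0, 0.00], [-0.0, -0.00, -0.0, 0.00], [0.0, 0.0, 0.0, -0.00], [-0.0, -0.0, -0.0, 0.00]]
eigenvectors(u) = [[0.11, 0.10, -0.74, -0.10], [-0.95, 0.4, -0.61, 0.07], [0.26, 0.82, -0.25, -0.78], [0.12, 0.4, -0.12, 0.61]]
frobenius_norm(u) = 1.92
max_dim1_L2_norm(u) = 1.78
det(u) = 0.00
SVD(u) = [[-0.11, -0.11, 0.81, 0.57], [0.95, -0.31, 0.06, 0.03], [-0.27, -0.85, 0.15, -0.43], [-0.12, -0.42, -0.57, 0.7]] @ diag([1.8649270511797598, 0.4717296433274584, 0.003324232643122953, 0.0026808322310586568]) @ [[0.52,-0.76,0.16,0.37], [0.43,-0.15,-0.59,-0.66], [-0.57,-0.58,0.29,-0.5], [-0.47,-0.27,-0.74,0.41]]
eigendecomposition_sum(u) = [[-0.11, 0.15, -0.03, -0.07], [0.94, -1.36, 0.25, 0.63], [-0.25, 0.37, -0.07, -0.17], [-0.11, 0.16, -0.03, -0.08]] + [[-0.02, 0.01, 0.03, 0.03],[-0.09, 0.04, 0.11, 0.12],[-0.17, 0.07, 0.23, 0.25],[-0.09, 0.04, 0.11, 0.12]] + [[-0.00,-0.0,0.00,0.0], [-0.00,-0.0,0.0,0.0], [-0.00,-0.0,0.0,0.0], [-0.0,-0.00,0.0,0.0]] + [[-0.0, 0.00, 0.00, -0.00], [0.00, -0.00, -0.0, 0.0], [-0.0, 0.00, 0.0, -0.0], [0.00, -0.00, -0.00, 0.0]]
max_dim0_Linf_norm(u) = 1.32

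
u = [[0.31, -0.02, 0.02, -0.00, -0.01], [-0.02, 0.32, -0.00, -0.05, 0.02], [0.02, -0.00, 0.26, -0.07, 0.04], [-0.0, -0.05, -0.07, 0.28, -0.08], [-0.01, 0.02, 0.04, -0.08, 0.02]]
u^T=[[0.31,  -0.02,  0.02,  -0.0,  -0.01], [-0.02,  0.32,  -0.00,  -0.05,  0.02], [0.02,  -0.0,  0.26,  -0.07,  0.04], [-0.0,  -0.05,  -0.07,  0.28,  -0.08], [-0.01,  0.02,  0.04,  -0.08,  0.02]]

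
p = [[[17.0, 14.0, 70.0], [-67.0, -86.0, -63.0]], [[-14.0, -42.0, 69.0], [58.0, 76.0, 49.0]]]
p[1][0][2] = 69.0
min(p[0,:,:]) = -86.0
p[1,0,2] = 69.0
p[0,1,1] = -86.0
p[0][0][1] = 14.0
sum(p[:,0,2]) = 139.0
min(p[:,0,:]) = -42.0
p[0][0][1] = 14.0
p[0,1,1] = -86.0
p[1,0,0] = -14.0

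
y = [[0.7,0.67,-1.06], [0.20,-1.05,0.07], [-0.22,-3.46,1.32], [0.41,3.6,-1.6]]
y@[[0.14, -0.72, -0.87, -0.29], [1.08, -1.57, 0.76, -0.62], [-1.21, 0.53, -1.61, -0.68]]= [[2.1, -2.12, 1.61, 0.10],[-1.19, 1.54, -1.08, 0.55],[-5.36, 6.29, -4.56, 1.31],[5.88, -6.8, 4.96, -1.26]]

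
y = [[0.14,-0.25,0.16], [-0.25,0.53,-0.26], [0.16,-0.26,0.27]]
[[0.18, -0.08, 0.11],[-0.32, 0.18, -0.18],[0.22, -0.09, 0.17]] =y@[[0.86,-0.07,0.25], [-0.07,0.32,0.03], [0.25,0.03,0.50]]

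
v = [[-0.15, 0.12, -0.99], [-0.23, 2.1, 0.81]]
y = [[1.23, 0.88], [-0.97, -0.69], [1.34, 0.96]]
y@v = [[-0.39, 2.0, -0.50],[0.3, -1.57, 0.4],[-0.42, 2.18, -0.55]]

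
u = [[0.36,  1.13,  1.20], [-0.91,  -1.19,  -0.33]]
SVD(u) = [[-0.75,0.66], [0.66,0.75]] @ diag([2.1639687660784026, 0.7189152797354612]) @ [[-0.4, -0.76, -0.52],[-0.61, -0.19, 0.76]]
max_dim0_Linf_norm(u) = 1.2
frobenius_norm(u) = 2.28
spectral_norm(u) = 2.16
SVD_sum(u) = [[0.65, 1.22, 0.83], [-0.58, -1.09, -0.74]] + [[-0.29, -0.09, 0.37], [-0.33, -0.10, 0.41]]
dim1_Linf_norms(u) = [1.2, 1.19]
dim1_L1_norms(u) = [2.69, 2.43]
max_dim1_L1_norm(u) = 2.69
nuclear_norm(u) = 2.88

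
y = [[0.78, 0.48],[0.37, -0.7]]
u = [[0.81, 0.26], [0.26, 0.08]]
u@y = [[0.73, 0.21], [0.23, 0.07]]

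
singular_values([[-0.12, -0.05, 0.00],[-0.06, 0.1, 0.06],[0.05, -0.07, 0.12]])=[0.16, 0.13, 0.12]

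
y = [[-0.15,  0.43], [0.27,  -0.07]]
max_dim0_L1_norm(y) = 0.5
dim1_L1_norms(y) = [0.58, 0.34]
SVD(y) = [[0.92, -0.4],  [-0.4, -0.92]] @ diag([0.48829300416352517, 0.21626359398881628]) @ [[-0.50, 0.86], [-0.86, -0.50]]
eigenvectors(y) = [[-0.82, -0.75], [0.58, -0.67]]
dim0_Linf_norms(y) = [0.27, 0.43]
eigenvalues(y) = [-0.45, 0.23]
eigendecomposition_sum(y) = [[-0.25, 0.28], [0.18, -0.2]] + [[0.10, 0.15], [0.09, 0.13]]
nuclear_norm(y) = 0.70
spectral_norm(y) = 0.49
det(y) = -0.11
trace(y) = -0.22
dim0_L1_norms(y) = [0.42, 0.5]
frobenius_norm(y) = 0.53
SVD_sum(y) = [[-0.23,0.39], [0.1,-0.17]] + [[0.08, 0.04],  [0.17, 0.1]]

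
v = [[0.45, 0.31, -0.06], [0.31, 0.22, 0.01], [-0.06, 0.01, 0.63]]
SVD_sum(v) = [[0.34, 0.21, -0.27], [0.21, 0.14, -0.17], [-0.27, -0.17, 0.22]] + [[0.11, 0.1, 0.21], [0.10, 0.08, 0.18], [0.21, 0.18, 0.41]] + [[0.0,-0.0,0.0], [-0.0,0.0,-0.00], [0.00,-0.00,0.0]]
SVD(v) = [[-0.70, -0.43, 0.57], [-0.44, -0.37, -0.82], [0.57, -0.82, 0.07]] @ diag([0.6956981001171287, 0.6028283188872822, 0.001473580995588959]) @ [[-0.70, -0.44, 0.57], [-0.43, -0.37, -0.82], [0.57, -0.82, 0.07]]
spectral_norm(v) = 0.70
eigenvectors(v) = [[0.57, -0.70, 0.43], [-0.82, -0.44, 0.37], [0.07, 0.57, 0.82]]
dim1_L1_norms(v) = [0.82, 0.54, 0.7]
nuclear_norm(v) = 1.30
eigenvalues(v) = [0.0, 0.7, 0.6]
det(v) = 0.00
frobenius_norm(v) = 0.92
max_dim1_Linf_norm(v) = 0.63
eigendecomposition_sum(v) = [[0.00, -0.0, 0.00], [-0.00, 0.00, -0.0], [0.0, -0.00, 0.00]] + [[0.34, 0.21, -0.27], [0.21, 0.14, -0.17], [-0.27, -0.17, 0.22]] + [[0.11, 0.10, 0.21], [0.1, 0.08, 0.18], [0.21, 0.18, 0.41]]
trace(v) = 1.30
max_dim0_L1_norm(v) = 0.82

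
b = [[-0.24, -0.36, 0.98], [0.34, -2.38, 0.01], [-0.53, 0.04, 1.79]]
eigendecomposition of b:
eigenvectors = [[0.48, -0.95, 0.16], [0.04, -0.14, 0.99], [0.87, -0.28, 0.01]]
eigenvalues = [1.5, -0.01, -2.32]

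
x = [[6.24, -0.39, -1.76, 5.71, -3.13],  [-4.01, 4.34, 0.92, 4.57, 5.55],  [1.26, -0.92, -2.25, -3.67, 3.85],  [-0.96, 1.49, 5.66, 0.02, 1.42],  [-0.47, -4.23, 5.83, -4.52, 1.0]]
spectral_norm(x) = 11.66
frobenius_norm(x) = 17.85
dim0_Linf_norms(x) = [6.24, 4.34, 5.83, 5.71, 5.55]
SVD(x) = [[-0.71, -0.14, 0.41, -0.55, -0.10],[0.1, 0.88, 0.01, -0.27, -0.37],[0.17, -0.12, -0.63, -0.71, 0.25],[0.33, 0.20, 0.55, -0.19, 0.71],[0.59, -0.39, 0.36, -0.3, -0.53]] @ diag([11.66392779585611, 10.395639322464937, 7.21684153571898, 4.33660394334967, 1.8834638135948598]) @ [[-0.45, -0.13, 0.54, -0.59, 0.38], [-0.44, 0.57, 0.02, 0.52, 0.46], [0.14, -0.03, 0.82, 0.43, -0.35], [-0.67, 0.15, -0.12, -0.1, -0.71], [0.38, 0.8, 0.13, -0.43, -0.14]]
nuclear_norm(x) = 35.50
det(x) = 7147.44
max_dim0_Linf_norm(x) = 6.24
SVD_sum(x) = [[3.68, 1.04, -4.44, 4.87, -3.18],[-0.52, -0.15, 0.63, -0.69, 0.45],[-0.89, -0.25, 1.07, -1.18, 0.77],[-1.7, -0.48, 2.05, -2.25, 1.47],[-3.09, -0.88, 3.73, -4.09, 2.67]] + [[0.63, -0.82, -0.03, -0.75, -0.65], [-4.03, 5.22, 0.17, 4.81, 4.19], [0.56, -0.73, -0.02, -0.67, -0.59], [-0.89, 1.16, 0.04, 1.07, 0.93], [1.76, -2.28, -0.08, -2.1, -1.83]] + [[0.42, -0.1, 2.43, 1.26, -1.02], [0.01, -0.0, 0.06, 0.03, -0.03], [-0.64, 0.15, -3.74, -1.93, 1.57], [0.56, -0.13, 3.29, 1.7, -1.38], [0.37, -0.09, 2.15, 1.11, -0.9]] + [[1.60,-0.36,0.3,0.25,1.69], [0.79,-0.18,0.15,0.12,0.84], [2.05,-0.46,0.38,0.31,2.17], [0.56,-0.13,0.1,0.09,0.6], [0.87,-0.2,0.16,0.13,0.92]] + [[-0.07, -0.16, -0.03, 0.09, 0.03], [-0.26, -0.56, -0.09, 0.3, 0.1], [0.18, 0.38, 0.06, -0.2, -0.07], [0.51, 1.07, 0.17, -0.58, -0.19], [-0.37, -0.79, -0.13, 0.43, 0.14]]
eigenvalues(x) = [(5.45+6.92j), (5.45-6.92j), (5.5+0j), (-3.53+2.08j), (-3.53-2.08j)]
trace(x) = 9.35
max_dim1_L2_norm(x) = 9.35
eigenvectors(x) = [[(-0.21-0.24j), -0.21+0.24j, (0.83+0j), -0.24-0.05j, -0.24+0.05j],[0.67+0.00j, (0.67-0j), (-0.27+0j), -0.61+0.00j, -0.61-0.00j],[(-0.1+0.24j), (-0.1-0.24j), (0.27+0j), (-0.25+0.27j), (-0.25-0.27j)],[(0.23+0.13j), 0.23-0.13j, 0.16+0.00j, (0.49-0.06j), (0.49+0.06j)],[(-0.19+0.51j), -0.19-0.51j, 0.37+0.00j, 0.33-0.26j, (0.33+0.26j)]]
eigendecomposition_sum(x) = [[(1.02-0.03j), -0.24-1.40j, (-1.37-0.31j), 0.71-2.01j, (-1.78+0.13j)], [-1.34+1.65j, 2.54+1.52j, 2.35-1.73j, 2.20+3.85j, 2.21-2.97j], [(-0.39-0.74j), (-0.94+0.69j), (0.27+1.12j), (-1.74+0.21j), (0.74+1.26j)], [-0.79+0.31j, 0.58+1.03j, 1.16-0.14j, 0.00+1.78j, 1.36-0.59j], [-0.87-1.49j, (-1.89+1.49j), 0.64+2.28j, (-3.56+0.57j), (1.62+2.54j)]] + [[(1.02+0.03j), -0.24+1.40j, -1.37+0.31j, (0.71+2.01j), -1.78-0.13j], [-1.34-1.65j, 2.54-1.52j, 2.35+1.73j, 2.20-3.85j, (2.21+2.97j)], [(-0.39+0.74j), -0.94-0.69j, (0.27-1.12j), -1.74-0.21j, (0.74-1.26j)], [-0.79-0.31j, (0.58-1.03j), (1.16+0.14j), -1.78j, 1.36+0.59j], [(-0.87+1.49j), -1.89-1.49j, 0.64-2.28j, -3.56-0.57j, 1.62-2.54j]] + [[4.28+0.00j, (0.51+0j), (1.81-0j), (3.44-0j), (0.28+0j)], [-1.41-0.00j, (-0.17-0j), (-0.6+0j), (-1.13+0j), -0.09-0.00j], [(1.42+0j), (0.17+0j), (0.6-0j), 1.14-0.00j, (0.09+0j)], [(0.82+0j), (0.1+0j), (0.35-0j), 0.66-0.00j, 0.05+0.00j], [(1.89+0j), 0.22+0.00j, (0.8-0j), 1.52-0.00j, 0.13+0.00j]] + [[-0.04+0.27j, -0.21+0.42j, -0.42-1.05j, (0.43-0.75j), (0.07+0.82j)],[0.04+0.67j, -0.28+1.15j, -1.59-2.35j, 0.65-2.08j, (0.61+1.99j)],[(0.32+0.26j), (0.4+0.59j), (-1.69-0.24j), (-0.67-1.13j), (1.14+0.53j)],[(-0.1-0.54j), 0.12-0.94j, (1.5+1.73j), -0.32+1.73j, (-0.68-1.53j)],[(-0.31-0.35j), (-0.34-0.75j), (1.88+0.59j), (0.54+1.41j), (-1.19-0.82j)]] + [[-0.04-0.27j,(-0.21-0.42j),-0.42+1.05j,(0.43+0.75j),0.07-0.82j], [(0.04-0.67j),-0.28-1.15j,-1.59+2.35j,0.65+2.08j,0.61-1.99j], [(0.32-0.26j),0.40-0.59j,(-1.69+0.24j),-0.67+1.13j,1.14-0.53j], [-0.10+0.54j,0.12+0.94j,(1.5-1.73j),(-0.32-1.73j),-0.68+1.53j], [-0.31+0.35j,(-0.34+0.75j),(1.88-0.59j),0.54-1.41j,-1.19+0.82j]]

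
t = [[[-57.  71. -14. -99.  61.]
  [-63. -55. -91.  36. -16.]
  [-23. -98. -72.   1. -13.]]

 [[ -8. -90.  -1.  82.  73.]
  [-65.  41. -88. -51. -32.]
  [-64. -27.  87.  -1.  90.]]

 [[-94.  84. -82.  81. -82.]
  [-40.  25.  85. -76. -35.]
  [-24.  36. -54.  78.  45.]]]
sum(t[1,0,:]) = 56.0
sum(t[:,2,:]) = -39.0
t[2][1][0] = -40.0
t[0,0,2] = -14.0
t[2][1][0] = -40.0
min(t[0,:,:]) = -99.0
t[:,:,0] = [[-57.0, -63.0, -23.0], [-8.0, -65.0, -64.0], [-94.0, -40.0, -24.0]]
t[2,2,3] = 78.0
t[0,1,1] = -55.0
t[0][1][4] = -16.0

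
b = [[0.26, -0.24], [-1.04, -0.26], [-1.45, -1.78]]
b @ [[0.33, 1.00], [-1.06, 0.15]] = [[0.34, 0.22], [-0.07, -1.08], [1.41, -1.72]]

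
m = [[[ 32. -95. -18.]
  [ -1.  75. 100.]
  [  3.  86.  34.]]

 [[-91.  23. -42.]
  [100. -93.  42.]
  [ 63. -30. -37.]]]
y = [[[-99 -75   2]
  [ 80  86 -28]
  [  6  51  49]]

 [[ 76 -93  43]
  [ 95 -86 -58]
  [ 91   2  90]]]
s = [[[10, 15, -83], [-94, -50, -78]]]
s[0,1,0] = -94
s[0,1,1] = -50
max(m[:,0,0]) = 32.0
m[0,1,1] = 75.0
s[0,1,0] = -94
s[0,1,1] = -50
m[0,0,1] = -95.0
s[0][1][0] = -94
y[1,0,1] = -93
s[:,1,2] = [-78]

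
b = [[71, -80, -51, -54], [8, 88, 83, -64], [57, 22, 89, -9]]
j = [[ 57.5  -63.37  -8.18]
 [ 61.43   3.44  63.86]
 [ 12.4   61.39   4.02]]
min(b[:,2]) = -51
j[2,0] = 12.4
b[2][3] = -9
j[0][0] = 57.5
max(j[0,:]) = 57.5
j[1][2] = 63.86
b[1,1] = 88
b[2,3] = -9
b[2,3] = -9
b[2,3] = -9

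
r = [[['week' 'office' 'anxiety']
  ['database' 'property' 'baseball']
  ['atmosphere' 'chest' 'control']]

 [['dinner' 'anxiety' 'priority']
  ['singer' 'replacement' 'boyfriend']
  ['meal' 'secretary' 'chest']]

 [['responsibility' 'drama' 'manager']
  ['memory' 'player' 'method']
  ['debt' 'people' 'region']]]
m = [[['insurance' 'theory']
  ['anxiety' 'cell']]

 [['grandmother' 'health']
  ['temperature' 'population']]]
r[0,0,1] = 'office'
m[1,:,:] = [['grandmother', 'health'], ['temperature', 'population']]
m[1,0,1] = 'health'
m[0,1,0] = 'anxiety'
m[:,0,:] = [['insurance', 'theory'], ['grandmother', 'health']]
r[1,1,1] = 'replacement'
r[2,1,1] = 'player'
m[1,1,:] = ['temperature', 'population']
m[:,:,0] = [['insurance', 'anxiety'], ['grandmother', 'temperature']]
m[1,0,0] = 'grandmother'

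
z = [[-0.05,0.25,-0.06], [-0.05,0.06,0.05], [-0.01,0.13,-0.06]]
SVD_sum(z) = [[-0.05,0.25,-0.06], [-0.01,0.05,-0.01], [-0.03,0.13,-0.03]] + [[-0.00, 0.0, 0.0], [-0.04, 0.01, 0.06], [0.02, -0.00, -0.03]] + [[0.0, 0.0, 0.00], [-0.00, -0.00, -0.00], [-0.0, -0.00, -0.00]]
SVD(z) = [[-0.87, -0.02, -0.50],[-0.18, -0.92, 0.35],[-0.46, 0.39, 0.79]] @ diag([0.3019844292084267, 0.0812710250053779, 0.0006519280910470022]) @ [[0.19, -0.95, 0.23], [0.53, -0.1, -0.84], [-0.83, -0.28, -0.48]]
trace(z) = -0.05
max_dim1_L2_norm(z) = 0.26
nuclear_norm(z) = 0.38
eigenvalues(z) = [(-0.01+0j), (-0.02+0.03j), (-0.02-0.03j)]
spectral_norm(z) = 0.30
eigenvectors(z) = [[-0.84+0.00j, -0.86+0.00j, (-0.86-0j)], [(-0.24+0j), (-0.22-0.1j), (-0.22+0.1j)], [(-0.49+0j), (-0.45+0.03j), -0.45-0.03j]]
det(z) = -0.00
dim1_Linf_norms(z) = [0.25, 0.06, 0.13]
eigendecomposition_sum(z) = [[0.11-0.00j, (-0.05+0j), (-0.19+0j)], [(0.03-0j), -0.01+0.00j, -0.06+0.00j], [0.07-0.00j, (-0.03+0j), -0.11+0.00j]] + [[-0.08+0.18j, 0.15+0.00j, 0.07-0.31j], [-0.04+0.03j, 0.04+0.02j, 0.05-0.07j], [-0.04+0.10j, (0.08-0j), (0.03-0.17j)]] + [[-0.08-0.18j, (0.15-0j), (0.07+0.31j)], [(-0.04-0.03j), 0.04-0.02j, (0.05+0.07j)], [(-0.04-0.1j), 0.08+0.00j, (0.03+0.17j)]]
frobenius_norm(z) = 0.31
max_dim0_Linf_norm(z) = 0.25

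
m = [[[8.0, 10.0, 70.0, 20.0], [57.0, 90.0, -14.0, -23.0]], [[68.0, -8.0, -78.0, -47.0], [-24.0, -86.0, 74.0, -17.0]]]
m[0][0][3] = 20.0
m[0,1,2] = -14.0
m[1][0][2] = -78.0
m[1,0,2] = -78.0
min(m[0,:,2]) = -14.0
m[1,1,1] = -86.0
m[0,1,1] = 90.0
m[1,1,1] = -86.0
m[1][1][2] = 74.0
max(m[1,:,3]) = -17.0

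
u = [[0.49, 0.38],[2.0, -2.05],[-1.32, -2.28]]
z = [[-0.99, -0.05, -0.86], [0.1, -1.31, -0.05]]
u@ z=[[-0.45, -0.52, -0.44], [-2.18, 2.59, -1.62], [1.08, 3.05, 1.25]]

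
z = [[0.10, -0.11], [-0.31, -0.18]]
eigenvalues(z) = [0.19, -0.27]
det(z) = -0.05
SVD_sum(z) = [[0.03,  0.02], [-0.32,  -0.17]] + [[0.07,-0.13],[0.01,-0.01]]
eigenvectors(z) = [[0.77, 0.28], [-0.64, 0.96]]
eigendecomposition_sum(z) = [[0.15,  -0.05], [-0.13,  0.04]] + [[-0.05, -0.06], [-0.18, -0.22]]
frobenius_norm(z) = 0.39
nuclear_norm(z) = 0.50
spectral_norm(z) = 0.36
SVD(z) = [[-0.10, 0.99], [0.99, 0.10]] @ diag([0.36009188542516934, 0.1446852931397892]) @ [[-0.89,-0.47], [0.47,-0.89]]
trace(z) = -0.08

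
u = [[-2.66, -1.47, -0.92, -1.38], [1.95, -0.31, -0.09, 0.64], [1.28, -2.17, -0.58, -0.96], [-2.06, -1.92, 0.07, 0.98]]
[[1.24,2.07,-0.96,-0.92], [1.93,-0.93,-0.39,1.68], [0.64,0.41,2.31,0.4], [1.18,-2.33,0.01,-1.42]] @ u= [[1.4, 1.39, -0.83, -0.37], [-10.91, -4.93, -1.35, -1.24], [1.23, -6.85, -1.94, -2.45], [-4.74, 1.69, -0.98, -4.52]]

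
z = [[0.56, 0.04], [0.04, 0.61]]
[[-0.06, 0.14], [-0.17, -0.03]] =z @ [[-0.09, 0.26], [-0.27, -0.06]]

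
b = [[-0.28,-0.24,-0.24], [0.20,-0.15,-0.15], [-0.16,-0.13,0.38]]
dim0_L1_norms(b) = [0.64, 0.52, 0.77]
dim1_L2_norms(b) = [0.44, 0.29, 0.43]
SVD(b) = [[-0.47,0.88,-0.05],[-0.42,-0.17,0.89],[0.78,0.44,0.45]] @ diag([0.48284661212749436, 0.42775073511274625, 0.22223514071250325]) @ [[-0.16,0.15,0.98], [-0.82,-0.57,-0.05], [0.55,-0.81,0.22]]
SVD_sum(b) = [[0.04, -0.03, -0.22], [0.03, -0.03, -0.20], [-0.06, 0.06, 0.37]] + [[-0.31, -0.21, -0.02], [0.06, 0.04, 0.0], [-0.15, -0.11, -0.01]] + [[-0.01, 0.01, -0.00], [0.11, -0.16, 0.04], [0.05, -0.08, 0.02]]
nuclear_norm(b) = 1.13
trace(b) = -0.05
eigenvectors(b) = [[0.21+0.00j, 0.78+0.00j, (0.78-0j)], [0.30+0.00j, (-0.25-0.55j), (-0.25+0.55j)], [(-0.93+0j), 0.16-0.06j, (0.16+0.06j)]]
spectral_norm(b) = 0.48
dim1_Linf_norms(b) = [0.28, 0.2, 0.38]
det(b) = 0.05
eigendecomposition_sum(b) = [[(0.02+0j), (0.01+0j), -0.09+0.00j], [0.03+0.00j, (0.02+0j), (-0.13+0j)], [-0.10-0.00j, (-0.05-0j), (0.42-0j)]] + [[-0.15+0.05j, (-0.13-0.17j), (-0.07-0.04j)], [0.08+0.09j, (-0.08+0.14j), (-0.01+0.07j)], [-0.03+0.02j, -0.04-0.03j, (-0.02-0j)]] + [[-0.15-0.05j, (-0.13+0.17j), -0.07+0.04j], [(0.08-0.09j), (-0.08-0.14j), (-0.01-0.07j)], [-0.03-0.02j, -0.04+0.03j, (-0.02+0j)]]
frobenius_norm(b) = 0.68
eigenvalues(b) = [(0.46+0j), (-0.25+0.19j), (-0.25-0.19j)]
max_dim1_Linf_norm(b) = 0.38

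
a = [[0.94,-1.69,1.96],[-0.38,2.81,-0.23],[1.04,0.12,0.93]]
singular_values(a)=[3.71, 1.91, 0.5]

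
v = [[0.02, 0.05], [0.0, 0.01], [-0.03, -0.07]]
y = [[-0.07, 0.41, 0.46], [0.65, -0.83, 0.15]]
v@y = [[0.03,-0.03,0.02], [0.01,-0.01,0.00], [-0.04,0.05,-0.02]]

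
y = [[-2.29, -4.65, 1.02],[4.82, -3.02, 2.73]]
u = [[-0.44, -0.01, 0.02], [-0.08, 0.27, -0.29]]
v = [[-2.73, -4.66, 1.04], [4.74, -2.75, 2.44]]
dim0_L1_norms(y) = [7.11, 7.67, 3.75]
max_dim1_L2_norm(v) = 6.0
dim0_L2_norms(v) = [5.47, 5.41, 2.65]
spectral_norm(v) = 6.07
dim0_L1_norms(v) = [7.47, 7.41, 3.48]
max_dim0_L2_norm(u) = 0.45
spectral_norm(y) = 6.49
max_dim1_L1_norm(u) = 0.64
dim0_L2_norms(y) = [5.34, 5.54, 2.91]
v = y + u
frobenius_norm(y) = 8.23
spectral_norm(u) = 0.46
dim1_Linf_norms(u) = [0.44, 0.29]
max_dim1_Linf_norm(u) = 0.44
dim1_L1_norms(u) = [0.47, 0.64]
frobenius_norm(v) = 8.14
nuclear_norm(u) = 0.84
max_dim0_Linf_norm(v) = 4.74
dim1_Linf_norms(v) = [4.66, 4.74]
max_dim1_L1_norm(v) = 9.93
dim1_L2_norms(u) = [0.44, 0.4]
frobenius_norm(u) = 0.60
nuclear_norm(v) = 11.49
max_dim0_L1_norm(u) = 0.52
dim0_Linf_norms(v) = [4.74, 4.66, 2.44]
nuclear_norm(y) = 11.55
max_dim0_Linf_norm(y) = 4.82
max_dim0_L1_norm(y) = 7.67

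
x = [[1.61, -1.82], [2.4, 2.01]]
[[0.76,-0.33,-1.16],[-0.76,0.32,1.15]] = x@[[0.02, -0.01, -0.03], [-0.4, 0.17, 0.61]]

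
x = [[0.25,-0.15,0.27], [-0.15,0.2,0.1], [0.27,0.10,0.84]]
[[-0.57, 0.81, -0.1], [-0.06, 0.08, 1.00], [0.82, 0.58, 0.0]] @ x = [[-0.29, 0.24, -0.16], [0.24, 0.12, 0.83], [0.12, -0.01, 0.28]]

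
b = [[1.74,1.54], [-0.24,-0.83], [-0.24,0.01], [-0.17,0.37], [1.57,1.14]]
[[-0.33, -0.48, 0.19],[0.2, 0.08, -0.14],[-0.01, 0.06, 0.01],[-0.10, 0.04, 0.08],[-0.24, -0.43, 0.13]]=b @ [[0.03, -0.26, -0.05], [-0.25, -0.02, 0.18]]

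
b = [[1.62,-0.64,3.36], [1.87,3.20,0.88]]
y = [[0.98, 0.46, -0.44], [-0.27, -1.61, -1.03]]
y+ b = [[2.60, -0.18, 2.92], [1.60, 1.59, -0.15]]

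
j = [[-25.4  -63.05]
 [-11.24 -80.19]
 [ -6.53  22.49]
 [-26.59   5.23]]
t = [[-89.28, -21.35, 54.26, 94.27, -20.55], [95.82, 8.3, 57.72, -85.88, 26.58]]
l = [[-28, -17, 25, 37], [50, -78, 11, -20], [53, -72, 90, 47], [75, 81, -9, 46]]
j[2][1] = 22.49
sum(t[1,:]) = 102.53999999999998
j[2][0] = -6.53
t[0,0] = -89.28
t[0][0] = -89.28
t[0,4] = -20.55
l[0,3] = 37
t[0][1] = -21.35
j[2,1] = 22.49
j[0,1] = -63.05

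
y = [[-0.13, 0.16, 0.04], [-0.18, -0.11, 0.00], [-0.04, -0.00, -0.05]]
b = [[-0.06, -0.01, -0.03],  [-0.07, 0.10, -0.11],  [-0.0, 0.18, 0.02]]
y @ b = [[-0.0, 0.02, -0.01], [0.02, -0.01, 0.02], [0.0, -0.01, 0.0]]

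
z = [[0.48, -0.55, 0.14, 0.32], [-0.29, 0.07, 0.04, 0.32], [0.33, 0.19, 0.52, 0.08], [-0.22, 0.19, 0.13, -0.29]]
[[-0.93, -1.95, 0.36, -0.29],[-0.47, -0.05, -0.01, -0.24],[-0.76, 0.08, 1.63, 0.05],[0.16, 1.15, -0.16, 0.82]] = z @ [[0.39, -1.21, 1.69, -1.35],[0.92, 1.65, 1.71, -1.32],[-1.87, 0.58, 1.28, 1.73],[-1.09, -1.70, 0.98, -1.90]]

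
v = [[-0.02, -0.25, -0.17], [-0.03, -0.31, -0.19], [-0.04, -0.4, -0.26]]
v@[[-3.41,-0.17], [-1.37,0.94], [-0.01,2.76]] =[[0.41,  -0.70], [0.53,  -0.81], [0.69,  -1.09]]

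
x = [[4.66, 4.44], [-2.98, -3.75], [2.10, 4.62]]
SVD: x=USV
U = [[-0.68, -0.60], [0.51, 0.02], [-0.53, 0.8]]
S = [9.37, 1.52]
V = [[-0.62, -0.79], [-0.79, 0.62]]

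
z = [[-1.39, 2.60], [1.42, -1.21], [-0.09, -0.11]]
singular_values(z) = [3.44, 0.6]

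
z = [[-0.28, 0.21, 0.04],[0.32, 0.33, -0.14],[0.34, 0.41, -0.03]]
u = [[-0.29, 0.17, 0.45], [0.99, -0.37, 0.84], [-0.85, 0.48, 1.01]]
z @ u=[[0.26, -0.11, 0.09], [0.35, -0.13, 0.28], [0.33, -0.11, 0.47]]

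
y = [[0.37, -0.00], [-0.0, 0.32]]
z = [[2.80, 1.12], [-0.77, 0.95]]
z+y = [[3.17, 1.12], [-0.77, 1.27]]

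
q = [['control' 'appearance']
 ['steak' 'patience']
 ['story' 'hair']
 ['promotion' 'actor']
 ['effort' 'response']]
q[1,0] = 'steak'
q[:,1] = ['appearance', 'patience', 'hair', 'actor', 'response']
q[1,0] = 'steak'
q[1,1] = 'patience'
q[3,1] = 'actor'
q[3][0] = 'promotion'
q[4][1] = 'response'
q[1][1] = 'patience'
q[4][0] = 'effort'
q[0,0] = 'control'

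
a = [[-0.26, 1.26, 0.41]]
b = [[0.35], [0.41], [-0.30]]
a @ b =[[0.3]]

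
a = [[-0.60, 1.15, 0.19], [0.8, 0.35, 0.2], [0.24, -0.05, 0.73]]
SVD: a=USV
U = [[-0.99, -0.1, 0.02], [0.07, -0.81, -0.59], [0.07, -0.58, 0.81]]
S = [1.31, 1.01, 0.6]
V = [[0.51, -0.86, -0.09], [-0.72, -0.36, -0.6], [-0.48, -0.37, 0.8]]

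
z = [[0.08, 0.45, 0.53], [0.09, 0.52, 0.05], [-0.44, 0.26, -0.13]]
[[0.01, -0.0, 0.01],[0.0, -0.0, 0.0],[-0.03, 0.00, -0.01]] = z @[[0.05, -0.01, 0.02], [-0.01, 0.0, -0.00], [0.02, -0.0, 0.01]]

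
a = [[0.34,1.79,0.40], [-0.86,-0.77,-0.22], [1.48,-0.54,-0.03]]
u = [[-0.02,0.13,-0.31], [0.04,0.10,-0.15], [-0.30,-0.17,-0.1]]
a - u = [[0.36, 1.66, 0.71], [-0.9, -0.87, -0.07], [1.78, -0.37, 0.07]]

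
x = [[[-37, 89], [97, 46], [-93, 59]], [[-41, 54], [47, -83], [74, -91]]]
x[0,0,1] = 89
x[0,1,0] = 97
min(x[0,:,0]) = -93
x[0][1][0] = 97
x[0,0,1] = 89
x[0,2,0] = -93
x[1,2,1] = -91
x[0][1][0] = 97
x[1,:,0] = [-41, 47, 74]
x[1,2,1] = -91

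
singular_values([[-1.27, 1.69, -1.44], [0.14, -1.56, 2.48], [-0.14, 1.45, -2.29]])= [4.6, 1.16, 0.0]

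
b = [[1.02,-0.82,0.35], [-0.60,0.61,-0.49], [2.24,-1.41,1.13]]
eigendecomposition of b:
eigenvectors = [[0.36+0.00j,(-0.23+0.4j),-0.23-0.40j], [-0.33+0.00j,(0.15+0.53j),0.15-0.53j], [0.87+0.00j,0.69+0.00j,0.69-0.00j]]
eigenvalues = [(2.59+0j), (0.08+0.23j), (0.08-0.23j)]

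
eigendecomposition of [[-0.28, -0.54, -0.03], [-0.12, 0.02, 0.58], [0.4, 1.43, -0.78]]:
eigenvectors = [[0.15, 0.95, -0.44], [0.38, -0.16, 0.68], [-0.91, 0.26, 0.58]]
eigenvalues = [-1.44, -0.2, 0.59]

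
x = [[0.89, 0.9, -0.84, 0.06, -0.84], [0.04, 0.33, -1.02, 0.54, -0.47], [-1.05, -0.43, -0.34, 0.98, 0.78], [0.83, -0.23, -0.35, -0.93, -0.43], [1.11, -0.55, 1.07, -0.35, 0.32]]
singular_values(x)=[2.48, 2.26, 0.83, 0.71, 0.15]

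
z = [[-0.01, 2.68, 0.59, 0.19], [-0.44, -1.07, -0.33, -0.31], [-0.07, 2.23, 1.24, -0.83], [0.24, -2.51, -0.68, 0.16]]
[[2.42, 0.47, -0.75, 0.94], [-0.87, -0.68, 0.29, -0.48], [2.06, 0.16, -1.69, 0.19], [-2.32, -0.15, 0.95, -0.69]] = z @ [[-0.41, 0.75, -0.34, 0.39], [0.81, 0.05, -0.26, 0.52], [0.34, 0.42, -0.36, -0.76], [0.24, 0.51, 0.83, -0.0]]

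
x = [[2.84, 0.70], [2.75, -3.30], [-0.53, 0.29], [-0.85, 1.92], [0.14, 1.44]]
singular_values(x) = [5.06, 2.87]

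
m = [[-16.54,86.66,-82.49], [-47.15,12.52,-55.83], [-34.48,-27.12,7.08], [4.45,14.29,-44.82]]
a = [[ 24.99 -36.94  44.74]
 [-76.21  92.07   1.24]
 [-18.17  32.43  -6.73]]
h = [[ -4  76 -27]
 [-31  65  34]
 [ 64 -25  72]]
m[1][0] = -47.15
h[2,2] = 72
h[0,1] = 76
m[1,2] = -55.83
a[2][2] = -6.73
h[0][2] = -27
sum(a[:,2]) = 39.25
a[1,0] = -76.21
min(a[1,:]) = -76.21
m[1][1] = 12.52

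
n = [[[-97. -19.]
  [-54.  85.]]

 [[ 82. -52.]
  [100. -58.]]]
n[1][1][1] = -58.0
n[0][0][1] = -19.0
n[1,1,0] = 100.0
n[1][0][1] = -52.0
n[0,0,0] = -97.0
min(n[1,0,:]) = -52.0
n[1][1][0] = 100.0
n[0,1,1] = 85.0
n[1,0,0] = 82.0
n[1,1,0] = 100.0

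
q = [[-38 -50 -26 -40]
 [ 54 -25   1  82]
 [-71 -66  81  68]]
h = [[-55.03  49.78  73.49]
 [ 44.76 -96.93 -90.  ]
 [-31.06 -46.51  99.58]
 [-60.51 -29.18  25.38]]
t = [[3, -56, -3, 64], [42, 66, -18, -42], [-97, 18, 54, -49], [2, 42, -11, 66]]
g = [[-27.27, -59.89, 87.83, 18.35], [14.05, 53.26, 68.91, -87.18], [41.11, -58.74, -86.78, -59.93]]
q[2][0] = -71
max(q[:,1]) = -25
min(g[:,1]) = -59.89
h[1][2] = -90.0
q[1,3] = 82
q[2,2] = 81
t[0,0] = 3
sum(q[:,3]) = 110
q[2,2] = 81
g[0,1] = -59.89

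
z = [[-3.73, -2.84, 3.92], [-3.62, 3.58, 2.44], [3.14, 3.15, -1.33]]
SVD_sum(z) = [[-4.47, -1.84, 3.51], [-2.28, -0.94, 1.79], [3.07, 1.26, -2.41]] + [[0.27,-1.02,-0.19], [-1.21,4.52,0.82], [-0.50,1.87,0.34]] + [[0.46, 0.02, 0.60], [-0.13, -0.00, -0.17], [0.57, 0.02, 0.74]]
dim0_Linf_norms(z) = [3.73, 3.58, 3.92]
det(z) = -50.42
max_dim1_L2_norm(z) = 6.11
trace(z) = -1.48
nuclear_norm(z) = 14.33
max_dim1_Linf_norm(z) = 3.92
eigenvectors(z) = [[0.76, 0.59, -0.12], [0.36, 0.07, 0.91], [-0.54, 0.80, 0.39]]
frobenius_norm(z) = 9.53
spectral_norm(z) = 7.85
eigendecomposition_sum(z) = [[-4.44, -2.05, 3.44], [-2.08, -0.96, 1.61], [3.15, 1.46, -2.44]] + [[0.49, -0.18, 0.58], [0.06, -0.02, 0.07], [0.67, -0.25, 0.79]] + [[0.21, -0.61, -0.1], [-1.6, 4.56, 0.75], [-0.68, 1.94, 0.32]]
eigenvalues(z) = [-7.84, 1.26, 5.1]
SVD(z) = [[-0.76, 0.2, 0.62], [-0.39, -0.9, -0.18], [0.52, -0.37, 0.77]] @ diag([7.854244194087455, 5.252356288270216, 1.2222526582960755]) @ [[0.75,  0.31,  -0.59], [0.26,  -0.95,  -0.17], [0.61,  0.02,  0.79]]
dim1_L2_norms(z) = [6.11, 5.65, 4.64]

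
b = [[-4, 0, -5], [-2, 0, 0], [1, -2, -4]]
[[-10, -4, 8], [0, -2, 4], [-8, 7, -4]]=b @ [[0, 1, -2], [0, -3, 1], [2, 0, 0]]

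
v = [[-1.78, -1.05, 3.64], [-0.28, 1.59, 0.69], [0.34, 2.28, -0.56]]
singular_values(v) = [4.4, 2.62, 0.0]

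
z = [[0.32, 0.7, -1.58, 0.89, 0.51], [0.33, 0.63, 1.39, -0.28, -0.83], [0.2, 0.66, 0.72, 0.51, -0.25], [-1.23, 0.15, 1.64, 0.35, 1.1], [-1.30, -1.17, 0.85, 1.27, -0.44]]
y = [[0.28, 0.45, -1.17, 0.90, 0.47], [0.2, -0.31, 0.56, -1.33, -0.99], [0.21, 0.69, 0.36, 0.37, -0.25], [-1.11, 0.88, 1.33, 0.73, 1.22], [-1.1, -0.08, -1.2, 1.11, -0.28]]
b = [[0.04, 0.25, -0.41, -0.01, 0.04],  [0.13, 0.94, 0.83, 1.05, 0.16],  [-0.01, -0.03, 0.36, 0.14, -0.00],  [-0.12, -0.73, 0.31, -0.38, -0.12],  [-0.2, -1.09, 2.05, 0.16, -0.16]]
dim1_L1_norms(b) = [0.75, 3.11, 0.54, 1.66, 3.66]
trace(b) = 0.80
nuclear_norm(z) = 8.57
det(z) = -2.00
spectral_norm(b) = 2.51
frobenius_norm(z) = 4.45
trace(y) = 0.78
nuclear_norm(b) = 4.28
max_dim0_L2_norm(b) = 2.3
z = b + y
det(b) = -0.00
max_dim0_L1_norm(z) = 6.18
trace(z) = 1.58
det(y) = -2.08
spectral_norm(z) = 3.20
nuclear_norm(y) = 7.69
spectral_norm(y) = 2.85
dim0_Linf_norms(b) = [0.2, 1.09, 2.05, 1.05, 0.16]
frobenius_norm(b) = 3.06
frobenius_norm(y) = 4.06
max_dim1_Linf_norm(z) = 1.64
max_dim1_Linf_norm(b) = 2.05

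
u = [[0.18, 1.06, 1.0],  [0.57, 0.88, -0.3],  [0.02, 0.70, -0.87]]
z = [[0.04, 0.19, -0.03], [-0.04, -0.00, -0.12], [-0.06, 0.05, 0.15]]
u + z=[[0.22, 1.25, 0.97], [0.53, 0.88, -0.42], [-0.04, 0.75, -0.72]]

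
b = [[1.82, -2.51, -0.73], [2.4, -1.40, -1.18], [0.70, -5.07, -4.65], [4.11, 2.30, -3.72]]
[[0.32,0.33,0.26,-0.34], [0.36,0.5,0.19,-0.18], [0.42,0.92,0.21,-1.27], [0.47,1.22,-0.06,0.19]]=b @ [[0.11, 0.12, 0.06, 0.07], [-0.04, 0.01, -0.07, 0.15], [-0.03, -0.19, 0.04, 0.12]]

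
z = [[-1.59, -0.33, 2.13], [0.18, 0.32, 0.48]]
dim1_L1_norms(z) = [4.05, 0.98]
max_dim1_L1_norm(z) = 4.05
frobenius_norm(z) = 2.75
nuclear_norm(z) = 3.24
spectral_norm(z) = 2.69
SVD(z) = [[-1.00, -0.09],[-0.09, 1.0]] @ diag([2.689202778693455, 0.5543360127823195]) @ [[0.58,0.11,-0.81], [0.59,0.63,0.51]]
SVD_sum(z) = [[-1.56, -0.3, 2.16], [-0.14, -0.03, 0.20]] + [[-0.03, -0.03, -0.03], [0.32, 0.35, 0.28]]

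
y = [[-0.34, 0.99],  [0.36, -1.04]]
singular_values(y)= [1.52, 0.0]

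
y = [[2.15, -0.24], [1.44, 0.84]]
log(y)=[[0.83, -0.16],[0.98, -0.06]]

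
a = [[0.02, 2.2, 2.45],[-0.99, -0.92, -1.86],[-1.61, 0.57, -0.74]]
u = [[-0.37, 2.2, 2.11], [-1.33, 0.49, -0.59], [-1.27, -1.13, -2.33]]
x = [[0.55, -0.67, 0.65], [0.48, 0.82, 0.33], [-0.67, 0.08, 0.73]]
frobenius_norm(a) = 4.43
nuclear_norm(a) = 5.96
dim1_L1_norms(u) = [4.68, 2.41, 4.73]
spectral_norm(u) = 4.00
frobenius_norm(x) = 1.78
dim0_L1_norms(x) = [1.7, 1.57, 1.71]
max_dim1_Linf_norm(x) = 0.82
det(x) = 1.08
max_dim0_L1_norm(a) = 5.05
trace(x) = 2.10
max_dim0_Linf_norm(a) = 2.45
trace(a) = -1.64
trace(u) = -2.21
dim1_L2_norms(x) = [1.08, 1.01, 0.99]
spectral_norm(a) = 3.94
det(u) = -0.02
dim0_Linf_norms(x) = [0.67, 0.82, 0.73]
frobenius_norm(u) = 4.48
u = x @ a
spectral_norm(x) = 1.10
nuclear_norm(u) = 6.03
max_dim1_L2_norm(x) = 1.08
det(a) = -0.00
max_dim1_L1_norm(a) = 4.67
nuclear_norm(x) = 3.08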